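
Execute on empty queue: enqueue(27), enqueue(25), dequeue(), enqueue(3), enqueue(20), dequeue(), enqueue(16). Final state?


enqueue(27) -> [27]
enqueue(25) -> [27, 25]
dequeue() returns 27 -> [25]
enqueue(3) -> [25, 3]
enqueue(20) -> [25, 3, 20]
dequeue() returns 25 -> [3, 20]
enqueue(16) -> [3, 20, 16]
Final queue (front to back): [3, 20, 16]


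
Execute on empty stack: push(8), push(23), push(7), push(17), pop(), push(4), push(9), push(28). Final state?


push(8) -> [8]
push(23) -> [8, 23]
push(7) -> [8, 23, 7]
push(17) -> [8, 23, 7, 17]
pop() returns 17 -> [8, 23, 7]
push(4) -> [8, 23, 7, 4]
push(9) -> [8, 23, 7, 4, 9]
push(28) -> [8, 23, 7, 4, 9, 28]
Final stack (bottom to top): [8, 23, 7, 4, 9, 28]


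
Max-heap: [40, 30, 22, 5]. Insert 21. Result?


Append 21: [40, 30, 22, 5, 21]
Bubble up: no swaps needed
Result: [40, 30, 22, 5, 21]


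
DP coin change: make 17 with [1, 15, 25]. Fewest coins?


dp[0]=0; dp[i]=1+min(dp[i-c] for c in coins)
...dp[12]=12, dp[13]=13, dp[14]=14, dp[15]=1, dp[16]=2, dp[17]=3
Minimum coins for 17 = 3


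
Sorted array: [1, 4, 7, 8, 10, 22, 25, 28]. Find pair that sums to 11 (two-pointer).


Two pointers: lo=0, hi=7
Found pair: (1, 10) summing to 11


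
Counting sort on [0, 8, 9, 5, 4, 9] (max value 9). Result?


Count array: [1, 0, 0, 0, 1, 1, 0, 0, 1, 2]
Reconstruct: [0, 4, 5, 8, 9, 9]


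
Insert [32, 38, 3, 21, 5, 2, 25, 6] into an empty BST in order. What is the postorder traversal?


Root = 32; build tree by BST insertion.
Postorder traversal: [2, 6, 5, 25, 21, 3, 38, 32]


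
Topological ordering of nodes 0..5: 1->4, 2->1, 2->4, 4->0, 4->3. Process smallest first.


Kahn's algorithm, process smallest node first
Order: [2, 1, 4, 0, 3, 5]


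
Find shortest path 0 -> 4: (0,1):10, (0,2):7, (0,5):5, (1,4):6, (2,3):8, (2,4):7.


Dijkstra from 0:
Distances: {0: 0, 1: 10, 2: 7, 3: 15, 4: 14, 5: 5}
Shortest distance to 4 = 14, path = [0, 2, 4]


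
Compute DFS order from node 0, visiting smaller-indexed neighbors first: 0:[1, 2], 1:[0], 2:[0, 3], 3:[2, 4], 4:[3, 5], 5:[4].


DFS stack-based: start with [0]
Visit order: [0, 1, 2, 3, 4, 5]


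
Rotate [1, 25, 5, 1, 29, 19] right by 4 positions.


Right rotate by 4: [5, 1, 29, 19, 1, 25]


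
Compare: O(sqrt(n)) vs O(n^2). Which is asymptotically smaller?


sublinear grows slower than quadratic
O(sqrt(n)) is asymptotically smaller; O(n^2) grows faster


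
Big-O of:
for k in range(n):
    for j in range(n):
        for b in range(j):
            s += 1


Per nesting level: O(n) * O(n) * O(n) [triangular over j] = O(n^3)
Complexity: O(n^3)


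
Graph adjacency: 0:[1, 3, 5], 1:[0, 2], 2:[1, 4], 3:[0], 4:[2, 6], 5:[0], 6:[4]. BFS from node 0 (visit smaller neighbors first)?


BFS queue: start with [0]
Visit order: [0, 1, 3, 5, 2, 4, 6]


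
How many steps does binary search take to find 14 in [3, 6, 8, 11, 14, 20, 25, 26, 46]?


Search for 14:
[0,8] mid=4 arr[4]=14
Total: 1 comparisons


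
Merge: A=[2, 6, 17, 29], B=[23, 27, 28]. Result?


Compare heads, take smaller each step.
Merged: [2, 6, 17, 23, 27, 28, 29]


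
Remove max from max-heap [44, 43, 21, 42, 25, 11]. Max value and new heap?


Max = 44
Replace root with last, heapify down
Resulting heap: [43, 42, 21, 11, 25]


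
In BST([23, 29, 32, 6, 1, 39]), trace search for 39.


BST root = 23
Search for 39: compare at each node
Path: [23, 29, 32, 39]


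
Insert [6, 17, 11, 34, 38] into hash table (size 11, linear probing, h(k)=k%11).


Insertions: 6->slot 6; 17->slot 7; 11->slot 0; 34->slot 1; 38->slot 5
Table: [11, 34, None, None, None, 38, 6, 17, None, None, None]


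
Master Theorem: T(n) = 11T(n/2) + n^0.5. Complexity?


a=11, b=2, c=0.5. log_2(11)=3.459 > c=0.5. Case 1: O(n^log_b(a)) = O(n^3.459)
Complexity: O(n^3.459)


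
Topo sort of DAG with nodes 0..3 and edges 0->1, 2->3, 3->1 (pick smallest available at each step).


Kahn's algorithm, process smallest node first
Order: [0, 2, 3, 1]


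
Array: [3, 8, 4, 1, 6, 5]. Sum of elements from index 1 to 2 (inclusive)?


Prefix sums: [0, 3, 11, 15, 16, 22, 27]
Sum[1..2] = prefix[3] - prefix[1] = 15 - 3 = 12


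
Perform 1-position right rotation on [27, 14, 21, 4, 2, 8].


Right rotate by 1: [8, 27, 14, 21, 4, 2]


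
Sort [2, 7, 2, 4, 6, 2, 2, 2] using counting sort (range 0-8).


Count array: [0, 0, 5, 0, 1, 0, 1, 1, 0]
Reconstruct: [2, 2, 2, 2, 2, 4, 6, 7]


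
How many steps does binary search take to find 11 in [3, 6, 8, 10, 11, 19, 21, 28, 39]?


Search for 11:
[0,8] mid=4 arr[4]=11
Total: 1 comparisons


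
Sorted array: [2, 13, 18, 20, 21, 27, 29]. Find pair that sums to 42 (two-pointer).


Two pointers: lo=0, hi=6
Found pair: (13, 29) summing to 42


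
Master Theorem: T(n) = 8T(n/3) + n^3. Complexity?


a=8, b=3, c=3. log_3(8)=1.893 < c=3. Case 3: O(n^c) = O(n^3)
Complexity: O(n^3)


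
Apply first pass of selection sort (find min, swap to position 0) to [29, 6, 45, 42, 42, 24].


After one pass: [6, 29, 45, 42, 42, 24]


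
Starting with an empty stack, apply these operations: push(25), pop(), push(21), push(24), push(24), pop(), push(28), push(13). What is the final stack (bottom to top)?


push(25) -> [25]
pop() returns 25 -> []
push(21) -> [21]
push(24) -> [21, 24]
push(24) -> [21, 24, 24]
pop() returns 24 -> [21, 24]
push(28) -> [21, 24, 28]
push(13) -> [21, 24, 28, 13]
Final stack (bottom to top): [21, 24, 28, 13]


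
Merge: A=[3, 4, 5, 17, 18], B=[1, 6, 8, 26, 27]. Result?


Compare heads, take smaller each step.
Merged: [1, 3, 4, 5, 6, 8, 17, 18, 26, 27]


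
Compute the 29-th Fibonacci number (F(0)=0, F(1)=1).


F(n)=F(n-1)+F(n-2)
...F(27)=196418, F(28)=317811, F(29)=514229


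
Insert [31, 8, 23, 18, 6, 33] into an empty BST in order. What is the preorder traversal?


Root = 31; build tree by BST insertion.
Preorder traversal: [31, 8, 6, 23, 18, 33]


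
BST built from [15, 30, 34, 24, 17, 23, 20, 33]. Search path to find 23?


BST root = 15
Search for 23: compare at each node
Path: [15, 30, 24, 17, 23]


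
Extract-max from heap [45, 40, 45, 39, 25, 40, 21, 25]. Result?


Max = 45
Replace root with last, heapify down
Resulting heap: [45, 40, 40, 39, 25, 25, 21]


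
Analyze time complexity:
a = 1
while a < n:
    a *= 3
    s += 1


Per nesting level: O(log n) = O(log n)
Complexity: O(log n)


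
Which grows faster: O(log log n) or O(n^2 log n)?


double-logarithmic grows slower than n^2 log n
O(log log n) is asymptotically smaller; O(n^2 log n) grows faster


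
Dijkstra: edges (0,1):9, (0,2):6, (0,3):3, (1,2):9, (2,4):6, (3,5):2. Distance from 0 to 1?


Dijkstra from 0:
Distances: {0: 0, 1: 9, 2: 6, 3: 3, 4: 12, 5: 5}
Shortest distance to 1 = 9, path = [0, 1]


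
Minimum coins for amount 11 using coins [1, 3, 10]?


dp[0]=0; dp[i]=1+min(dp[i-c] for c in coins)
...dp[6]=2, dp[7]=3, dp[8]=4, dp[9]=3, dp[10]=1, dp[11]=2
Minimum coins for 11 = 2


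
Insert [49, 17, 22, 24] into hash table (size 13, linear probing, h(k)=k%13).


Insertions: 49->slot 10; 17->slot 4; 22->slot 9; 24->slot 11
Table: [None, None, None, None, 17, None, None, None, None, 22, 49, 24, None]


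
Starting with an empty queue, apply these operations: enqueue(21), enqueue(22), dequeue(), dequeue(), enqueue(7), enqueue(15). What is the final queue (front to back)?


enqueue(21) -> [21]
enqueue(22) -> [21, 22]
dequeue() returns 21 -> [22]
dequeue() returns 22 -> []
enqueue(7) -> [7]
enqueue(15) -> [7, 15]
Final queue (front to back): [7, 15]


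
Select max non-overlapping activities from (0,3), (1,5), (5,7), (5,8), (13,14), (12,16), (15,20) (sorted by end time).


Greedy: pick earliest-ending, then skip overlaps.
Selected (4 activities): [(0, 3), (5, 7), (13, 14), (15, 20)]


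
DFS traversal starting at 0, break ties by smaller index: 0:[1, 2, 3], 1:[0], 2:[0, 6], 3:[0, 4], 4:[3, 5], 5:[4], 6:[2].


DFS stack-based: start with [0]
Visit order: [0, 1, 2, 6, 3, 4, 5]


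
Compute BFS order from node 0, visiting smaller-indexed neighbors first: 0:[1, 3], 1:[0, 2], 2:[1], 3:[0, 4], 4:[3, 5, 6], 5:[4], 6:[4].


BFS queue: start with [0]
Visit order: [0, 1, 3, 2, 4, 5, 6]


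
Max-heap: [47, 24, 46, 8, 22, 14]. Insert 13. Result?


Append 13: [47, 24, 46, 8, 22, 14, 13]
Bubble up: no swaps needed
Result: [47, 24, 46, 8, 22, 14, 13]


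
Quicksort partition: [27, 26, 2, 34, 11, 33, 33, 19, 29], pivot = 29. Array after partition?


Elements <= 29 go left of pivot.
Result: [27, 26, 2, 11, 19, 29, 33, 34, 33], pivot at index 5


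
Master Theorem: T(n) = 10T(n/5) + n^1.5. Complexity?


a=10, b=5, c=1.5. log_5(10)=1.431 < c=1.5. Case 3: O(n^c) = O(n^1.500)
Complexity: O(n^1.500)


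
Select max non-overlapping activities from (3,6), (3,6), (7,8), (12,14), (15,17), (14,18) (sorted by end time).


Greedy: pick earliest-ending, then skip overlaps.
Selected (4 activities): [(3, 6), (7, 8), (12, 14), (15, 17)]


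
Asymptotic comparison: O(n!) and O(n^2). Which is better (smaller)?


quadratic grows slower than factorial
O(n^2) is asymptotically smaller; O(n!) grows faster


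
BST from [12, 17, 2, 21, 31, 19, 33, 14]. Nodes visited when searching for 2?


BST root = 12
Search for 2: compare at each node
Path: [12, 2]


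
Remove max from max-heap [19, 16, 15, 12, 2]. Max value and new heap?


Max = 19
Replace root with last, heapify down
Resulting heap: [16, 12, 15, 2]


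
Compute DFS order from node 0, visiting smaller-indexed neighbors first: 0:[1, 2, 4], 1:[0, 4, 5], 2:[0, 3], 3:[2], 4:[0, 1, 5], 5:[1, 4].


DFS stack-based: start with [0]
Visit order: [0, 1, 4, 5, 2, 3]


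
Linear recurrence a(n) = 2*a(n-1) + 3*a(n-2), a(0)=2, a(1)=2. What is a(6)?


Build bottom-up:
...a(4)=82, a(5)=242, a(6)=2*242+3*82=730


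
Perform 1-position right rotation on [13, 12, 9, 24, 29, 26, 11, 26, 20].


Right rotate by 1: [20, 13, 12, 9, 24, 29, 26, 11, 26]


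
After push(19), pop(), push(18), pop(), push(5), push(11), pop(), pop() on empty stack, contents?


push(19) -> [19]
pop() returns 19 -> []
push(18) -> [18]
pop() returns 18 -> []
push(5) -> [5]
push(11) -> [5, 11]
pop() returns 11 -> [5]
pop() returns 5 -> []
Final stack (bottom to top): []


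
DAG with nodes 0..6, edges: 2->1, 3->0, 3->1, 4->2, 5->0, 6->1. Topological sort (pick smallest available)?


Kahn's algorithm, process smallest node first
Order: [3, 4, 2, 5, 0, 6, 1]


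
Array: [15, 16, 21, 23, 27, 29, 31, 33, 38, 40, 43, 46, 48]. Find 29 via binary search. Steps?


Search for 29:
[0,12] mid=6 arr[6]=31
[0,5] mid=2 arr[2]=21
[3,5] mid=4 arr[4]=27
[5,5] mid=5 arr[5]=29
Total: 4 comparisons


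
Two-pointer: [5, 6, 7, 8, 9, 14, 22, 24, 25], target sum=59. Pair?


Two pointers: lo=0, hi=8
No pair sums to 59


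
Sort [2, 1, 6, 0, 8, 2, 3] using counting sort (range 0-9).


Count array: [1, 1, 2, 1, 0, 0, 1, 0, 1, 0]
Reconstruct: [0, 1, 2, 2, 3, 6, 8]


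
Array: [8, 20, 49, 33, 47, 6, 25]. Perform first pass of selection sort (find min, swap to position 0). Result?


After one pass: [6, 20, 49, 33, 47, 8, 25]


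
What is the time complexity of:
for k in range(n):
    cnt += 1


Per nesting level: O(n) = O(n)
Complexity: O(n)


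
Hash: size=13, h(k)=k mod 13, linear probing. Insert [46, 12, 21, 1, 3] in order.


Insertions: 46->slot 7; 12->slot 12; 21->slot 8; 1->slot 1; 3->slot 3
Table: [None, 1, None, 3, None, None, None, 46, 21, None, None, None, 12]


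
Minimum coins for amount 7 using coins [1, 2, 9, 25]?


dp[0]=0; dp[i]=1+min(dp[i-c] for c in coins)
...dp[2]=1, dp[3]=2, dp[4]=2, dp[5]=3, dp[6]=3, dp[7]=4
Minimum coins for 7 = 4


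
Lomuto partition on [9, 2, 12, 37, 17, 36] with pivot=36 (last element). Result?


Elements <= 36 go left of pivot.
Result: [9, 2, 12, 17, 36, 37], pivot at index 4


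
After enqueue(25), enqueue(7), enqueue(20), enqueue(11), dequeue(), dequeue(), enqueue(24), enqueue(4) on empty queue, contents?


enqueue(25) -> [25]
enqueue(7) -> [25, 7]
enqueue(20) -> [25, 7, 20]
enqueue(11) -> [25, 7, 20, 11]
dequeue() returns 25 -> [7, 20, 11]
dequeue() returns 7 -> [20, 11]
enqueue(24) -> [20, 11, 24]
enqueue(4) -> [20, 11, 24, 4]
Final queue (front to back): [20, 11, 24, 4]


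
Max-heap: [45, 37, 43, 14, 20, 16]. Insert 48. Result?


Append 48: [45, 37, 43, 14, 20, 16, 48]
Bubble up: swap idx 6(48) with idx 2(43); swap idx 2(48) with idx 0(45)
Result: [48, 37, 45, 14, 20, 16, 43]


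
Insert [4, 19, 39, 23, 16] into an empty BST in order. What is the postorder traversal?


Root = 4; build tree by BST insertion.
Postorder traversal: [16, 23, 39, 19, 4]


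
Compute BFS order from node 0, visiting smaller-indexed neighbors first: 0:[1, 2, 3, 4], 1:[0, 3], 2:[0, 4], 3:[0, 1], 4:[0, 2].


BFS queue: start with [0]
Visit order: [0, 1, 2, 3, 4]


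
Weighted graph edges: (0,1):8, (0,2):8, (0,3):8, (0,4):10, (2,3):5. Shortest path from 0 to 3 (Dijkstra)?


Dijkstra from 0:
Distances: {0: 0, 1: 8, 2: 8, 3: 8, 4: 10}
Shortest distance to 3 = 8, path = [0, 3]


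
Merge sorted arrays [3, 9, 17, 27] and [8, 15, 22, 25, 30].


Compare heads, take smaller each step.
Merged: [3, 8, 9, 15, 17, 22, 25, 27, 30]


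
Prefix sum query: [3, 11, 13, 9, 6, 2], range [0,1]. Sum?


Prefix sums: [0, 3, 14, 27, 36, 42, 44]
Sum[0..1] = prefix[2] - prefix[0] = 14 - 0 = 14


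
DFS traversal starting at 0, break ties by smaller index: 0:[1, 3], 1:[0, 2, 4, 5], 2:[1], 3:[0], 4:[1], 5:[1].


DFS stack-based: start with [0]
Visit order: [0, 1, 2, 4, 5, 3]


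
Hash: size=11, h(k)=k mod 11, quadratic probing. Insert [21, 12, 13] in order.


Insertions: 21->slot 10; 12->slot 1; 13->slot 2
Table: [None, 12, 13, None, None, None, None, None, None, None, 21]


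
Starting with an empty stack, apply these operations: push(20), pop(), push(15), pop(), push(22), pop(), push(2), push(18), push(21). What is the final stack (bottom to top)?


push(20) -> [20]
pop() returns 20 -> []
push(15) -> [15]
pop() returns 15 -> []
push(22) -> [22]
pop() returns 22 -> []
push(2) -> [2]
push(18) -> [2, 18]
push(21) -> [2, 18, 21]
Final stack (bottom to top): [2, 18, 21]


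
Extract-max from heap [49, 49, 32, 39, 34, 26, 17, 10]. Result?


Max = 49
Replace root with last, heapify down
Resulting heap: [49, 39, 32, 10, 34, 26, 17]


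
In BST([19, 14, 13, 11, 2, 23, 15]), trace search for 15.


BST root = 19
Search for 15: compare at each node
Path: [19, 14, 15]


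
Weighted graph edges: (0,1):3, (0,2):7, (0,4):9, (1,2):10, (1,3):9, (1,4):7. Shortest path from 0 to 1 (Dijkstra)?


Dijkstra from 0:
Distances: {0: 0, 1: 3, 2: 7, 3: 12, 4: 9}
Shortest distance to 1 = 3, path = [0, 1]


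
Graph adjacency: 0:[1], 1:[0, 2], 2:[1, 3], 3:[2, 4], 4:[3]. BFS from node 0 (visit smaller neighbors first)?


BFS queue: start with [0]
Visit order: [0, 1, 2, 3, 4]


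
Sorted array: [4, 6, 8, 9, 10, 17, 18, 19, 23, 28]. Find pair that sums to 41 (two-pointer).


Two pointers: lo=0, hi=9
Found pair: (18, 23) summing to 41


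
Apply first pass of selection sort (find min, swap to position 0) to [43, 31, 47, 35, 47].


After one pass: [31, 43, 47, 35, 47]


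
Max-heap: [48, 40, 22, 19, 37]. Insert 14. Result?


Append 14: [48, 40, 22, 19, 37, 14]
Bubble up: no swaps needed
Result: [48, 40, 22, 19, 37, 14]


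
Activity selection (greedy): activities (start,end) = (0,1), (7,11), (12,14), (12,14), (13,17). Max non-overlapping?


Greedy: pick earliest-ending, then skip overlaps.
Selected (3 activities): [(0, 1), (7, 11), (12, 14)]


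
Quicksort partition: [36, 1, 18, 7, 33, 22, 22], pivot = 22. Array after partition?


Elements <= 22 go left of pivot.
Result: [1, 18, 7, 22, 22, 36, 33], pivot at index 4


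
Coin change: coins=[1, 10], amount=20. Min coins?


dp[0]=0; dp[i]=1+min(dp[i-c] for c in coins)
...dp[15]=6, dp[16]=7, dp[17]=8, dp[18]=9, dp[19]=10, dp[20]=2
Minimum coins for 20 = 2


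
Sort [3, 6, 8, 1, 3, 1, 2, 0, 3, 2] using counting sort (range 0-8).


Count array: [1, 2, 2, 3, 0, 0, 1, 0, 1]
Reconstruct: [0, 1, 1, 2, 2, 3, 3, 3, 6, 8]


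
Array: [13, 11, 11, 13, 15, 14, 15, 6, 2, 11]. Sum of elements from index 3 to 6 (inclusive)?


Prefix sums: [0, 13, 24, 35, 48, 63, 77, 92, 98, 100, 111]
Sum[3..6] = prefix[7] - prefix[3] = 92 - 35 = 57


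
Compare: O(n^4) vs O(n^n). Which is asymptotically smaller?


quartic grows slower than n^n
O(n^4) is asymptotically smaller; O(n^n) grows faster


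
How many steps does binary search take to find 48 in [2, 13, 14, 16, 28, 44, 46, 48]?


Search for 48:
[0,7] mid=3 arr[3]=16
[4,7] mid=5 arr[5]=44
[6,7] mid=6 arr[6]=46
[7,7] mid=7 arr[7]=48
Total: 4 comparisons


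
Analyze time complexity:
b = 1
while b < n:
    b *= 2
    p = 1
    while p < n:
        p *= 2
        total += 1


Per nesting level: O(log n) * O(log n) = O((log n)^2)
Complexity: O((log n)^2)


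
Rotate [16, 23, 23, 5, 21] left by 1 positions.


Left rotate by 1: [23, 23, 5, 21, 16]


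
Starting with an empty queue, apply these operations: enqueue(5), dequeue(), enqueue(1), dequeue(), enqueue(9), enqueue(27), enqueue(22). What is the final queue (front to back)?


enqueue(5) -> [5]
dequeue() returns 5 -> []
enqueue(1) -> [1]
dequeue() returns 1 -> []
enqueue(9) -> [9]
enqueue(27) -> [9, 27]
enqueue(22) -> [9, 27, 22]
Final queue (front to back): [9, 27, 22]


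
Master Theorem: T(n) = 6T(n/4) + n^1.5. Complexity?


a=6, b=4, c=1.5. log_4(6)=1.292 < c=1.5. Case 3: O(n^c) = O(n^1.500)
Complexity: O(n^1.500)


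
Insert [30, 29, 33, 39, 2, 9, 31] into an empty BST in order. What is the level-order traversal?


Root = 30; build tree by BST insertion.
Level-Order traversal: [30, 29, 33, 2, 31, 39, 9]


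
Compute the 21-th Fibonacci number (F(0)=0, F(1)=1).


F(n)=F(n-1)+F(n-2)
...F(19)=4181, F(20)=6765, F(21)=10946


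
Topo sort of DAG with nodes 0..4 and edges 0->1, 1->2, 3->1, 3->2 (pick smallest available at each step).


Kahn's algorithm, process smallest node first
Order: [0, 3, 1, 2, 4]


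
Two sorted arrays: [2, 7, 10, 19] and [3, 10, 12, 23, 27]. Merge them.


Compare heads, take smaller each step.
Merged: [2, 3, 7, 10, 10, 12, 19, 23, 27]


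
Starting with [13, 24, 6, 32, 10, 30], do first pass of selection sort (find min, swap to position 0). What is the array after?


After one pass: [6, 24, 13, 32, 10, 30]


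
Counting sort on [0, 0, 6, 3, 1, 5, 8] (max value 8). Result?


Count array: [2, 1, 0, 1, 0, 1, 1, 0, 1]
Reconstruct: [0, 0, 1, 3, 5, 6, 8]


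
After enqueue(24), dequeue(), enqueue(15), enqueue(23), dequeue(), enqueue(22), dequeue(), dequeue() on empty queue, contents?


enqueue(24) -> [24]
dequeue() returns 24 -> []
enqueue(15) -> [15]
enqueue(23) -> [15, 23]
dequeue() returns 15 -> [23]
enqueue(22) -> [23, 22]
dequeue() returns 23 -> [22]
dequeue() returns 22 -> []
Final queue (front to back): []


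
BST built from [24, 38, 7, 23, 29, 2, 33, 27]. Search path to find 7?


BST root = 24
Search for 7: compare at each node
Path: [24, 7]


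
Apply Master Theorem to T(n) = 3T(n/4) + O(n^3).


a=3, b=4, c=3. log_4(3)=0.792 < c=3. Case 3: O(n^c) = O(n^3)
Complexity: O(n^3)


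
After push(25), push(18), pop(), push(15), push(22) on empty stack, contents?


push(25) -> [25]
push(18) -> [25, 18]
pop() returns 18 -> [25]
push(15) -> [25, 15]
push(22) -> [25, 15, 22]
Final stack (bottom to top): [25, 15, 22]


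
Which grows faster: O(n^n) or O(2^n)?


exponential grows slower than n^n
O(2^n) is asymptotically smaller; O(n^n) grows faster


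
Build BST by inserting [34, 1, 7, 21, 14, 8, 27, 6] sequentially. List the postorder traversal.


Root = 34; build tree by BST insertion.
Postorder traversal: [6, 8, 14, 27, 21, 7, 1, 34]


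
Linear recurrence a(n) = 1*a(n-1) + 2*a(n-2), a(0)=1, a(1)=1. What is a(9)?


Build bottom-up:
...a(7)=85, a(8)=171, a(9)=1*171+2*85=341


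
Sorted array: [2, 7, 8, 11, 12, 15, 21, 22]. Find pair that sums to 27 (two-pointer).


Two pointers: lo=0, hi=7
Found pair: (12, 15) summing to 27


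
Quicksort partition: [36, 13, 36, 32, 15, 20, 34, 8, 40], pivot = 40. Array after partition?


Elements <= 40 go left of pivot.
Result: [36, 13, 36, 32, 15, 20, 34, 8, 40], pivot at index 8


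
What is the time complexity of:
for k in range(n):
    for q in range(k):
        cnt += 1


Per nesting level: O(n) * O(n) [triangular over k] = O(n^2)
Complexity: O(n^2)


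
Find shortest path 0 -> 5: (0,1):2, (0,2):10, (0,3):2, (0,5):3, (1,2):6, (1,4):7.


Dijkstra from 0:
Distances: {0: 0, 1: 2, 2: 8, 3: 2, 4: 9, 5: 3}
Shortest distance to 5 = 3, path = [0, 5]


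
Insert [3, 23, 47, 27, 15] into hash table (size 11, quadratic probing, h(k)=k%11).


Insertions: 3->slot 3; 23->slot 1; 47->slot 4; 27->slot 5; 15->slot 8
Table: [None, 23, None, 3, 47, 27, None, None, 15, None, None]


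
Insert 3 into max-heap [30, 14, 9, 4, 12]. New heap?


Append 3: [30, 14, 9, 4, 12, 3]
Bubble up: no swaps needed
Result: [30, 14, 9, 4, 12, 3]


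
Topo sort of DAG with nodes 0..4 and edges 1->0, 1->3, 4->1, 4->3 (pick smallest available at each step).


Kahn's algorithm, process smallest node first
Order: [2, 4, 1, 0, 3]


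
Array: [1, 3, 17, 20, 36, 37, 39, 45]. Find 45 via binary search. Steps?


Search for 45:
[0,7] mid=3 arr[3]=20
[4,7] mid=5 arr[5]=37
[6,7] mid=6 arr[6]=39
[7,7] mid=7 arr[7]=45
Total: 4 comparisons


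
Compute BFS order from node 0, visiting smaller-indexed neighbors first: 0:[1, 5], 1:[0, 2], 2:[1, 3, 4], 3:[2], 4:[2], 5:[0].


BFS queue: start with [0]
Visit order: [0, 1, 5, 2, 3, 4]


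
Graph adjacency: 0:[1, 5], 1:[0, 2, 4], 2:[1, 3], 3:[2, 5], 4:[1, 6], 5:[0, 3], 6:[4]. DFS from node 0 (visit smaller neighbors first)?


DFS stack-based: start with [0]
Visit order: [0, 1, 2, 3, 5, 4, 6]


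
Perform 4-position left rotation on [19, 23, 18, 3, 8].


Left rotate by 4: [8, 19, 23, 18, 3]


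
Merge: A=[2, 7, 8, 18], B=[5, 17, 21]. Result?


Compare heads, take smaller each step.
Merged: [2, 5, 7, 8, 17, 18, 21]


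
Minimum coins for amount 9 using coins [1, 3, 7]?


dp[0]=0; dp[i]=1+min(dp[i-c] for c in coins)
...dp[4]=2, dp[5]=3, dp[6]=2, dp[7]=1, dp[8]=2, dp[9]=3
Minimum coins for 9 = 3


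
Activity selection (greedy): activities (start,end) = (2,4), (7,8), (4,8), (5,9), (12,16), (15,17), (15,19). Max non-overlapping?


Greedy: pick earliest-ending, then skip overlaps.
Selected (3 activities): [(2, 4), (7, 8), (12, 16)]


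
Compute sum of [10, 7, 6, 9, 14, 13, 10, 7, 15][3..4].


Prefix sums: [0, 10, 17, 23, 32, 46, 59, 69, 76, 91]
Sum[3..4] = prefix[5] - prefix[3] = 46 - 23 = 23


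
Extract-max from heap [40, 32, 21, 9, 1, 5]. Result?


Max = 40
Replace root with last, heapify down
Resulting heap: [32, 9, 21, 5, 1]


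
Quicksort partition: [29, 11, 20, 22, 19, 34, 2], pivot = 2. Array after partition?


Elements <= 2 go left of pivot.
Result: [2, 11, 20, 22, 19, 34, 29], pivot at index 0


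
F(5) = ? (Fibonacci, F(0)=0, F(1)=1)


F(n)=F(n-1)+F(n-2)
...F(3)=2, F(4)=3, F(5)=5


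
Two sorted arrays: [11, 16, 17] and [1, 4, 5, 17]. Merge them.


Compare heads, take smaller each step.
Merged: [1, 4, 5, 11, 16, 17, 17]


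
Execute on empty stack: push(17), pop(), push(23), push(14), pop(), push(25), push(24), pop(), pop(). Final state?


push(17) -> [17]
pop() returns 17 -> []
push(23) -> [23]
push(14) -> [23, 14]
pop() returns 14 -> [23]
push(25) -> [23, 25]
push(24) -> [23, 25, 24]
pop() returns 24 -> [23, 25]
pop() returns 25 -> [23]
Final stack (bottom to top): [23]


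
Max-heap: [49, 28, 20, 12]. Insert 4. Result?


Append 4: [49, 28, 20, 12, 4]
Bubble up: no swaps needed
Result: [49, 28, 20, 12, 4]


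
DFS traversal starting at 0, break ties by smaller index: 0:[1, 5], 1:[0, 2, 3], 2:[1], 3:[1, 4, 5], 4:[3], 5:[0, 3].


DFS stack-based: start with [0]
Visit order: [0, 1, 2, 3, 4, 5]


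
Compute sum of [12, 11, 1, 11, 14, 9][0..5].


Prefix sums: [0, 12, 23, 24, 35, 49, 58]
Sum[0..5] = prefix[6] - prefix[0] = 58 - 0 = 58


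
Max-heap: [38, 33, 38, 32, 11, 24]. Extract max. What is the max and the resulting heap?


Max = 38
Replace root with last, heapify down
Resulting heap: [38, 33, 24, 32, 11]


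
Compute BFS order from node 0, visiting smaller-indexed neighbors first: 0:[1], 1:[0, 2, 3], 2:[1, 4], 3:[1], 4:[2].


BFS queue: start with [0]
Visit order: [0, 1, 2, 3, 4]


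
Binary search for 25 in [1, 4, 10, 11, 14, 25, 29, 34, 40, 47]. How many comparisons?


Search for 25:
[0,9] mid=4 arr[4]=14
[5,9] mid=7 arr[7]=34
[5,6] mid=5 arr[5]=25
Total: 3 comparisons


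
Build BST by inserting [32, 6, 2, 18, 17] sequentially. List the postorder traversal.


Root = 32; build tree by BST insertion.
Postorder traversal: [2, 17, 18, 6, 32]


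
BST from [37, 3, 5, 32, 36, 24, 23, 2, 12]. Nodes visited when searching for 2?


BST root = 37
Search for 2: compare at each node
Path: [37, 3, 2]


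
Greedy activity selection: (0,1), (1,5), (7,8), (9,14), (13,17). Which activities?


Greedy: pick earliest-ending, then skip overlaps.
Selected (4 activities): [(0, 1), (1, 5), (7, 8), (9, 14)]


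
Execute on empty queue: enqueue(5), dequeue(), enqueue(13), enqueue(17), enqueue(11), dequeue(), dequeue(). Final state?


enqueue(5) -> [5]
dequeue() returns 5 -> []
enqueue(13) -> [13]
enqueue(17) -> [13, 17]
enqueue(11) -> [13, 17, 11]
dequeue() returns 13 -> [17, 11]
dequeue() returns 17 -> [11]
Final queue (front to back): [11]


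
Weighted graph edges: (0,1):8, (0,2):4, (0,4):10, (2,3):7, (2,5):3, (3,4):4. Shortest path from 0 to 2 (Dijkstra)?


Dijkstra from 0:
Distances: {0: 0, 1: 8, 2: 4, 3: 11, 4: 10, 5: 7}
Shortest distance to 2 = 4, path = [0, 2]


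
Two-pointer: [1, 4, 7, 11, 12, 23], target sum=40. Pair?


Two pointers: lo=0, hi=5
No pair sums to 40


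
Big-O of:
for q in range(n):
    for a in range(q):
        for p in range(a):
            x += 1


Per nesting level: O(n) * O(n) [triangular over q] * O(n) [triangular over a] = O(n^3)
Complexity: O(n^3)


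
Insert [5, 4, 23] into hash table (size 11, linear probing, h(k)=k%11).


Insertions: 5->slot 5; 4->slot 4; 23->slot 1
Table: [None, 23, None, None, 4, 5, None, None, None, None, None]


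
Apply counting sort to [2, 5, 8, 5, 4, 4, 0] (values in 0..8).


Count array: [1, 0, 1, 0, 2, 2, 0, 0, 1]
Reconstruct: [0, 2, 4, 4, 5, 5, 8]


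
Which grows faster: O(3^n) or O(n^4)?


quartic grows slower than exponential (base 3)
O(n^4) is asymptotically smaller; O(3^n) grows faster


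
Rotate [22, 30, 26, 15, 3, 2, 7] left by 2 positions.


Left rotate by 2: [26, 15, 3, 2, 7, 22, 30]


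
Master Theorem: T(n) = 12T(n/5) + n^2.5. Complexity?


a=12, b=5, c=2.5. log_5(12)=1.544 < c=2.5. Case 3: O(n^c) = O(n^2.500)
Complexity: O(n^2.500)


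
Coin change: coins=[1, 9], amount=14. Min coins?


dp[0]=0; dp[i]=1+min(dp[i-c] for c in coins)
...dp[9]=1, dp[10]=2, dp[11]=3, dp[12]=4, dp[13]=5, dp[14]=6
Minimum coins for 14 = 6


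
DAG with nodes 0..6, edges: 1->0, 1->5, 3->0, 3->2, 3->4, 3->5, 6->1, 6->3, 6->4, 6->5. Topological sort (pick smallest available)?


Kahn's algorithm, process smallest node first
Order: [6, 1, 3, 0, 2, 4, 5]


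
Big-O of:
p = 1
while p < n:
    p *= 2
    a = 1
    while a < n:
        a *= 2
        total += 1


Per nesting level: O(log n) * O(log n) = O((log n)^2)
Complexity: O((log n)^2)


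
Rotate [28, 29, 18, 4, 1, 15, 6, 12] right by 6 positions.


Right rotate by 6: [18, 4, 1, 15, 6, 12, 28, 29]


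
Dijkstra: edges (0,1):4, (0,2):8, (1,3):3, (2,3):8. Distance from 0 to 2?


Dijkstra from 0:
Distances: {0: 0, 1: 4, 2: 8, 3: 7}
Shortest distance to 2 = 8, path = [0, 2]


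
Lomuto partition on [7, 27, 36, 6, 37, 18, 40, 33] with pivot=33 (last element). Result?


Elements <= 33 go left of pivot.
Result: [7, 27, 6, 18, 33, 36, 40, 37], pivot at index 4


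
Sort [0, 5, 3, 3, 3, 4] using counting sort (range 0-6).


Count array: [1, 0, 0, 3, 1, 1, 0]
Reconstruct: [0, 3, 3, 3, 4, 5]


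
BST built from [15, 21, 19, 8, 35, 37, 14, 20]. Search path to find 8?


BST root = 15
Search for 8: compare at each node
Path: [15, 8]


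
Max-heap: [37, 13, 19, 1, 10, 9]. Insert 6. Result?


Append 6: [37, 13, 19, 1, 10, 9, 6]
Bubble up: no swaps needed
Result: [37, 13, 19, 1, 10, 9, 6]


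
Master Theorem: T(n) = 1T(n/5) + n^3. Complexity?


a=1, b=5, c=3. log_5(1)=0 < c=3. Case 3: O(n^c) = O(n^3)
Complexity: O(n^3)


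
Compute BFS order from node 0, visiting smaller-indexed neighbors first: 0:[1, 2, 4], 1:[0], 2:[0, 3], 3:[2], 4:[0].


BFS queue: start with [0]
Visit order: [0, 1, 2, 4, 3]


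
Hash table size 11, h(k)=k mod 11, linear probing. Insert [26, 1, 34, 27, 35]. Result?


Insertions: 26->slot 4; 1->slot 1; 34->slot 2; 27->slot 5; 35->slot 3
Table: [None, 1, 34, 35, 26, 27, None, None, None, None, None]


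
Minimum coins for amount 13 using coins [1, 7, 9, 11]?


dp[0]=0; dp[i]=1+min(dp[i-c] for c in coins)
...dp[8]=2, dp[9]=1, dp[10]=2, dp[11]=1, dp[12]=2, dp[13]=3
Minimum coins for 13 = 3


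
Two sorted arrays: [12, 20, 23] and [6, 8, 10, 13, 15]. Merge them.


Compare heads, take smaller each step.
Merged: [6, 8, 10, 12, 13, 15, 20, 23]


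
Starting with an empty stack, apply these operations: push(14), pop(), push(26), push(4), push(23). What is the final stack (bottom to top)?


push(14) -> [14]
pop() returns 14 -> []
push(26) -> [26]
push(4) -> [26, 4]
push(23) -> [26, 4, 23]
Final stack (bottom to top): [26, 4, 23]


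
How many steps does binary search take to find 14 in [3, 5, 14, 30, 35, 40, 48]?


Search for 14:
[0,6] mid=3 arr[3]=30
[0,2] mid=1 arr[1]=5
[2,2] mid=2 arr[2]=14
Total: 3 comparisons


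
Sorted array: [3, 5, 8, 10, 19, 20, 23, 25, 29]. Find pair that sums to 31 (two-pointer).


Two pointers: lo=0, hi=8
Found pair: (8, 23) summing to 31


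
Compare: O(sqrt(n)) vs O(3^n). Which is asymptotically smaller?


sublinear grows slower than exponential (base 3)
O(sqrt(n)) is asymptotically smaller; O(3^n) grows faster


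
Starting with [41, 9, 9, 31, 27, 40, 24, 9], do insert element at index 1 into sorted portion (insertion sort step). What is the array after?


After one pass: [9, 41, 9, 31, 27, 40, 24, 9]


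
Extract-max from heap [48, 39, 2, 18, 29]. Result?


Max = 48
Replace root with last, heapify down
Resulting heap: [39, 29, 2, 18]


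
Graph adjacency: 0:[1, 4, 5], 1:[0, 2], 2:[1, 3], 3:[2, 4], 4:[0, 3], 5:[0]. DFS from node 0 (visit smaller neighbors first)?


DFS stack-based: start with [0]
Visit order: [0, 1, 2, 3, 4, 5]


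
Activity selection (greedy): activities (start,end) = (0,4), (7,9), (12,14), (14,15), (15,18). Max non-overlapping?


Greedy: pick earliest-ending, then skip overlaps.
Selected (5 activities): [(0, 4), (7, 9), (12, 14), (14, 15), (15, 18)]


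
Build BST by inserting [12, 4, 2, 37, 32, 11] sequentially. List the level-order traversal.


Root = 12; build tree by BST insertion.
Level-Order traversal: [12, 4, 37, 2, 11, 32]


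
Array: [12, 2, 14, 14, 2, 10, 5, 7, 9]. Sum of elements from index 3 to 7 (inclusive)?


Prefix sums: [0, 12, 14, 28, 42, 44, 54, 59, 66, 75]
Sum[3..7] = prefix[8] - prefix[3] = 66 - 28 = 38


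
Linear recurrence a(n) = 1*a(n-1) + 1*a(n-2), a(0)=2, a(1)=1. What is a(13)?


Build bottom-up:
...a(11)=199, a(12)=322, a(13)=1*322+1*199=521


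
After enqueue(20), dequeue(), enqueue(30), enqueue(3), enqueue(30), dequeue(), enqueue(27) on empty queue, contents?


enqueue(20) -> [20]
dequeue() returns 20 -> []
enqueue(30) -> [30]
enqueue(3) -> [30, 3]
enqueue(30) -> [30, 3, 30]
dequeue() returns 30 -> [3, 30]
enqueue(27) -> [3, 30, 27]
Final queue (front to back): [3, 30, 27]


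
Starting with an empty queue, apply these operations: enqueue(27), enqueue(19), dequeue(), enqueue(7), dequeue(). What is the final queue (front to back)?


enqueue(27) -> [27]
enqueue(19) -> [27, 19]
dequeue() returns 27 -> [19]
enqueue(7) -> [19, 7]
dequeue() returns 19 -> [7]
Final queue (front to back): [7]


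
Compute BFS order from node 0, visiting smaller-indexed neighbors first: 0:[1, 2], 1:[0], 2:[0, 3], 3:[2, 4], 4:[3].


BFS queue: start with [0]
Visit order: [0, 1, 2, 3, 4]


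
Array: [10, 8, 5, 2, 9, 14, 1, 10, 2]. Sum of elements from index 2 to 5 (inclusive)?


Prefix sums: [0, 10, 18, 23, 25, 34, 48, 49, 59, 61]
Sum[2..5] = prefix[6] - prefix[2] = 48 - 18 = 30


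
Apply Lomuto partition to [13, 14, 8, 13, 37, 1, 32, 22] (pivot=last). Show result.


Elements <= 22 go left of pivot.
Result: [13, 14, 8, 13, 1, 22, 32, 37], pivot at index 5


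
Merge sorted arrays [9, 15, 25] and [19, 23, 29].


Compare heads, take smaller each step.
Merged: [9, 15, 19, 23, 25, 29]


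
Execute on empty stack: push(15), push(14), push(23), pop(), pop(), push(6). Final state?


push(15) -> [15]
push(14) -> [15, 14]
push(23) -> [15, 14, 23]
pop() returns 23 -> [15, 14]
pop() returns 14 -> [15]
push(6) -> [15, 6]
Final stack (bottom to top): [15, 6]


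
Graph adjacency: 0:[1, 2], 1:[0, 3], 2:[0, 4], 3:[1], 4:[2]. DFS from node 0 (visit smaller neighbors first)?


DFS stack-based: start with [0]
Visit order: [0, 1, 3, 2, 4]


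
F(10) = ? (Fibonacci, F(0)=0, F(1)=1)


F(n)=F(n-1)+F(n-2)
...F(8)=21, F(9)=34, F(10)=55


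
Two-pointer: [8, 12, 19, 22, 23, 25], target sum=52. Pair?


Two pointers: lo=0, hi=5
No pair sums to 52


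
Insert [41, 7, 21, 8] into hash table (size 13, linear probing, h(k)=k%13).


Insertions: 41->slot 2; 7->slot 7; 21->slot 8; 8->slot 9
Table: [None, None, 41, None, None, None, None, 7, 21, 8, None, None, None]


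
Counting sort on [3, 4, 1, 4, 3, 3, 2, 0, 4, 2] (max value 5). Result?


Count array: [1, 1, 2, 3, 3, 0]
Reconstruct: [0, 1, 2, 2, 3, 3, 3, 4, 4, 4]


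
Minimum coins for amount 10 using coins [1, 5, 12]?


dp[0]=0; dp[i]=1+min(dp[i-c] for c in coins)
...dp[5]=1, dp[6]=2, dp[7]=3, dp[8]=4, dp[9]=5, dp[10]=2
Minimum coins for 10 = 2


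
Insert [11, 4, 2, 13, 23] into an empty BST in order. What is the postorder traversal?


Root = 11; build tree by BST insertion.
Postorder traversal: [2, 4, 23, 13, 11]


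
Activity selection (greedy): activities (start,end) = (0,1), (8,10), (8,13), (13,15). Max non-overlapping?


Greedy: pick earliest-ending, then skip overlaps.
Selected (3 activities): [(0, 1), (8, 10), (13, 15)]


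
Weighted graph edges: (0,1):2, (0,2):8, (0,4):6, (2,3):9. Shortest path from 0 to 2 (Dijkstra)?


Dijkstra from 0:
Distances: {0: 0, 1: 2, 2: 8, 3: 17, 4: 6}
Shortest distance to 2 = 8, path = [0, 2]


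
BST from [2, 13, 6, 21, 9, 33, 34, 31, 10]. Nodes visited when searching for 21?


BST root = 2
Search for 21: compare at each node
Path: [2, 13, 21]


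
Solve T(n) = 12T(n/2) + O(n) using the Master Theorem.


a=12, b=2, c=1. log_2(12)=3.585 > c=1. Case 1: O(n^log_b(a)) = O(n^3.585)
Complexity: O(n^3.585)


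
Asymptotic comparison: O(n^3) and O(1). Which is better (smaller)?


constant grows slower than cubic
O(1) is asymptotically smaller; O(n^3) grows faster


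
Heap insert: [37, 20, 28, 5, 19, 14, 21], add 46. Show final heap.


Append 46: [37, 20, 28, 5, 19, 14, 21, 46]
Bubble up: swap idx 7(46) with idx 3(5); swap idx 3(46) with idx 1(20); swap idx 1(46) with idx 0(37)
Result: [46, 37, 28, 20, 19, 14, 21, 5]


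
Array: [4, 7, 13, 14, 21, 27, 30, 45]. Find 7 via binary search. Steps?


Search for 7:
[0,7] mid=3 arr[3]=14
[0,2] mid=1 arr[1]=7
Total: 2 comparisons


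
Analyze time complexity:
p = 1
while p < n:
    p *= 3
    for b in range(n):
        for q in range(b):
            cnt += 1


Per nesting level: O(log n) * O(n) * O(n) [triangular over b] = O(n^2 log n)
Complexity: O(n^2 log n)


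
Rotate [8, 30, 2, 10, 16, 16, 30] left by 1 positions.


Left rotate by 1: [30, 2, 10, 16, 16, 30, 8]


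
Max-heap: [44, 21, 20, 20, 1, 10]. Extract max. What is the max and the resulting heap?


Max = 44
Replace root with last, heapify down
Resulting heap: [21, 20, 20, 10, 1]


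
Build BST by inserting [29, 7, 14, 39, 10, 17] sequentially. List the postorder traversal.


Root = 29; build tree by BST insertion.
Postorder traversal: [10, 17, 14, 7, 39, 29]


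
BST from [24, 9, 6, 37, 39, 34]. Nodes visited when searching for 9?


BST root = 24
Search for 9: compare at each node
Path: [24, 9]


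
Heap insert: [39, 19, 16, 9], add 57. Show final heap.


Append 57: [39, 19, 16, 9, 57]
Bubble up: swap idx 4(57) with idx 1(19); swap idx 1(57) with idx 0(39)
Result: [57, 39, 16, 9, 19]


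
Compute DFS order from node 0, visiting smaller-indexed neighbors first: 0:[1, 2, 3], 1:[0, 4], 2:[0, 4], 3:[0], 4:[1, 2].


DFS stack-based: start with [0]
Visit order: [0, 1, 4, 2, 3]


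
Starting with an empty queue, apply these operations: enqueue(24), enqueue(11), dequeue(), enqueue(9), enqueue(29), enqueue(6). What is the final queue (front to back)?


enqueue(24) -> [24]
enqueue(11) -> [24, 11]
dequeue() returns 24 -> [11]
enqueue(9) -> [11, 9]
enqueue(29) -> [11, 9, 29]
enqueue(6) -> [11, 9, 29, 6]
Final queue (front to back): [11, 9, 29, 6]


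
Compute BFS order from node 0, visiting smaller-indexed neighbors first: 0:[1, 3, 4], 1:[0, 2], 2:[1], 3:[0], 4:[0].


BFS queue: start with [0]
Visit order: [0, 1, 3, 4, 2]


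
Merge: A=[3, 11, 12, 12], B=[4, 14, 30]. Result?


Compare heads, take smaller each step.
Merged: [3, 4, 11, 12, 12, 14, 30]


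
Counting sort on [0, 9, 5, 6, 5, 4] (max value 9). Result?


Count array: [1, 0, 0, 0, 1, 2, 1, 0, 0, 1]
Reconstruct: [0, 4, 5, 5, 6, 9]


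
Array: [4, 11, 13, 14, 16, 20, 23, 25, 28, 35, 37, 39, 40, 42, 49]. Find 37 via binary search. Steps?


Search for 37:
[0,14] mid=7 arr[7]=25
[8,14] mid=11 arr[11]=39
[8,10] mid=9 arr[9]=35
[10,10] mid=10 arr[10]=37
Total: 4 comparisons


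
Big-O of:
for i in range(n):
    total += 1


Per nesting level: O(n) = O(n)
Complexity: O(n)


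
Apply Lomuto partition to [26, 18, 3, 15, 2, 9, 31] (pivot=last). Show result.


Elements <= 31 go left of pivot.
Result: [26, 18, 3, 15, 2, 9, 31], pivot at index 6


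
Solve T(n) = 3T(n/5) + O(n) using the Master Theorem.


a=3, b=5, c=1. log_5(3)=0.683 < c=1. Case 3: O(n^c) = O(n)
Complexity: O(n)


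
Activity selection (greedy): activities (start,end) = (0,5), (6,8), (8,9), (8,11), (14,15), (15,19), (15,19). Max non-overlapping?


Greedy: pick earliest-ending, then skip overlaps.
Selected (5 activities): [(0, 5), (6, 8), (8, 9), (14, 15), (15, 19)]


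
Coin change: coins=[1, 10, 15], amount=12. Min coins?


dp[0]=0; dp[i]=1+min(dp[i-c] for c in coins)
...dp[7]=7, dp[8]=8, dp[9]=9, dp[10]=1, dp[11]=2, dp[12]=3
Minimum coins for 12 = 3


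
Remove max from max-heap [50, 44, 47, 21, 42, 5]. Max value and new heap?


Max = 50
Replace root with last, heapify down
Resulting heap: [47, 44, 5, 21, 42]


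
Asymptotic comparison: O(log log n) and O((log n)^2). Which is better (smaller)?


double-logarithmic grows slower than polylogarithmic
O(log log n) is asymptotically smaller; O((log n)^2) grows faster
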